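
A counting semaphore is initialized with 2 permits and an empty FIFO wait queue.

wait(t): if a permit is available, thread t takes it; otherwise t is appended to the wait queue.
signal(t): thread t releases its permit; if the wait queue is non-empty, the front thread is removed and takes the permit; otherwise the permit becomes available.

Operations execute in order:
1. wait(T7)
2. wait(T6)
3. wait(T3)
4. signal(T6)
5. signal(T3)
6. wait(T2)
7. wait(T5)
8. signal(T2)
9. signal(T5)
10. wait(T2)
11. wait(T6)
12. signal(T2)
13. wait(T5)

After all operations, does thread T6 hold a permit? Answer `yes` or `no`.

Answer: yes

Derivation:
Step 1: wait(T7) -> count=1 queue=[] holders={T7}
Step 2: wait(T6) -> count=0 queue=[] holders={T6,T7}
Step 3: wait(T3) -> count=0 queue=[T3] holders={T6,T7}
Step 4: signal(T6) -> count=0 queue=[] holders={T3,T7}
Step 5: signal(T3) -> count=1 queue=[] holders={T7}
Step 6: wait(T2) -> count=0 queue=[] holders={T2,T7}
Step 7: wait(T5) -> count=0 queue=[T5] holders={T2,T7}
Step 8: signal(T2) -> count=0 queue=[] holders={T5,T7}
Step 9: signal(T5) -> count=1 queue=[] holders={T7}
Step 10: wait(T2) -> count=0 queue=[] holders={T2,T7}
Step 11: wait(T6) -> count=0 queue=[T6] holders={T2,T7}
Step 12: signal(T2) -> count=0 queue=[] holders={T6,T7}
Step 13: wait(T5) -> count=0 queue=[T5] holders={T6,T7}
Final holders: {T6,T7} -> T6 in holders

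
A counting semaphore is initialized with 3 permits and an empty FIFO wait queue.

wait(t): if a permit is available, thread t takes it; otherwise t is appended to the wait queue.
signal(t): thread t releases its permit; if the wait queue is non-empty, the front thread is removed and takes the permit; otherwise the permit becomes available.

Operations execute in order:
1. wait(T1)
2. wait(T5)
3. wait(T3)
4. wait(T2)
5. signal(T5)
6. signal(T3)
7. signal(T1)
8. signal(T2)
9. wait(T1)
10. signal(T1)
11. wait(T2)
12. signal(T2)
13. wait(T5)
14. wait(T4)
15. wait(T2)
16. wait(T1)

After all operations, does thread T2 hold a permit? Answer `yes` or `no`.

Step 1: wait(T1) -> count=2 queue=[] holders={T1}
Step 2: wait(T5) -> count=1 queue=[] holders={T1,T5}
Step 3: wait(T3) -> count=0 queue=[] holders={T1,T3,T5}
Step 4: wait(T2) -> count=0 queue=[T2] holders={T1,T3,T5}
Step 5: signal(T5) -> count=0 queue=[] holders={T1,T2,T3}
Step 6: signal(T3) -> count=1 queue=[] holders={T1,T2}
Step 7: signal(T1) -> count=2 queue=[] holders={T2}
Step 8: signal(T2) -> count=3 queue=[] holders={none}
Step 9: wait(T1) -> count=2 queue=[] holders={T1}
Step 10: signal(T1) -> count=3 queue=[] holders={none}
Step 11: wait(T2) -> count=2 queue=[] holders={T2}
Step 12: signal(T2) -> count=3 queue=[] holders={none}
Step 13: wait(T5) -> count=2 queue=[] holders={T5}
Step 14: wait(T4) -> count=1 queue=[] holders={T4,T5}
Step 15: wait(T2) -> count=0 queue=[] holders={T2,T4,T5}
Step 16: wait(T1) -> count=0 queue=[T1] holders={T2,T4,T5}
Final holders: {T2,T4,T5} -> T2 in holders

Answer: yes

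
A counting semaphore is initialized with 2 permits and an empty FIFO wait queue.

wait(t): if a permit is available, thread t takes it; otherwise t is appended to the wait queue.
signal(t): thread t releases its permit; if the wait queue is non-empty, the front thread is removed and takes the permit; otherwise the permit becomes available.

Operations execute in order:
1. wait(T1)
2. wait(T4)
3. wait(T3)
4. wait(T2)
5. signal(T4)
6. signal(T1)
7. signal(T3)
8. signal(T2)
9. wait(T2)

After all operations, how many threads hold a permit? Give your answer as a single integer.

Answer: 1

Derivation:
Step 1: wait(T1) -> count=1 queue=[] holders={T1}
Step 2: wait(T4) -> count=0 queue=[] holders={T1,T4}
Step 3: wait(T3) -> count=0 queue=[T3] holders={T1,T4}
Step 4: wait(T2) -> count=0 queue=[T3,T2] holders={T1,T4}
Step 5: signal(T4) -> count=0 queue=[T2] holders={T1,T3}
Step 6: signal(T1) -> count=0 queue=[] holders={T2,T3}
Step 7: signal(T3) -> count=1 queue=[] holders={T2}
Step 8: signal(T2) -> count=2 queue=[] holders={none}
Step 9: wait(T2) -> count=1 queue=[] holders={T2}
Final holders: {T2} -> 1 thread(s)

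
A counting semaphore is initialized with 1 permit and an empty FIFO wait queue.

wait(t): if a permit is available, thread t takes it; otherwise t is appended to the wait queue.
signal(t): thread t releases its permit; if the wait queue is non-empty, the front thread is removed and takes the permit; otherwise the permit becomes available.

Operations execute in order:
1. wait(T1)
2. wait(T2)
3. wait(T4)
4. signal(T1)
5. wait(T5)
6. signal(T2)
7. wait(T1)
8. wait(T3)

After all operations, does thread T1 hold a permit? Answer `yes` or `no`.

Answer: no

Derivation:
Step 1: wait(T1) -> count=0 queue=[] holders={T1}
Step 2: wait(T2) -> count=0 queue=[T2] holders={T1}
Step 3: wait(T4) -> count=0 queue=[T2,T4] holders={T1}
Step 4: signal(T1) -> count=0 queue=[T4] holders={T2}
Step 5: wait(T5) -> count=0 queue=[T4,T5] holders={T2}
Step 6: signal(T2) -> count=0 queue=[T5] holders={T4}
Step 7: wait(T1) -> count=0 queue=[T5,T1] holders={T4}
Step 8: wait(T3) -> count=0 queue=[T5,T1,T3] holders={T4}
Final holders: {T4} -> T1 not in holders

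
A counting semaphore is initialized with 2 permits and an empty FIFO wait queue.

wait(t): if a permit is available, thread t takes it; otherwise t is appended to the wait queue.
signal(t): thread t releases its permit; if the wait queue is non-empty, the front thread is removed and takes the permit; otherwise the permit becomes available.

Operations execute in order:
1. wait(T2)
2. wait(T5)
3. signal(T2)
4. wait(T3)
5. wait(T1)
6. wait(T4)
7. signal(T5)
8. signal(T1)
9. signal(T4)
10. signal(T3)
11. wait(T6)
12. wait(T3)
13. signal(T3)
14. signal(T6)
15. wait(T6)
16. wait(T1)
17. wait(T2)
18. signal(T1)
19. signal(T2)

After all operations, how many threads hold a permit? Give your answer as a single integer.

Answer: 1

Derivation:
Step 1: wait(T2) -> count=1 queue=[] holders={T2}
Step 2: wait(T5) -> count=0 queue=[] holders={T2,T5}
Step 3: signal(T2) -> count=1 queue=[] holders={T5}
Step 4: wait(T3) -> count=0 queue=[] holders={T3,T5}
Step 5: wait(T1) -> count=0 queue=[T1] holders={T3,T5}
Step 6: wait(T4) -> count=0 queue=[T1,T4] holders={T3,T5}
Step 7: signal(T5) -> count=0 queue=[T4] holders={T1,T3}
Step 8: signal(T1) -> count=0 queue=[] holders={T3,T4}
Step 9: signal(T4) -> count=1 queue=[] holders={T3}
Step 10: signal(T3) -> count=2 queue=[] holders={none}
Step 11: wait(T6) -> count=1 queue=[] holders={T6}
Step 12: wait(T3) -> count=0 queue=[] holders={T3,T6}
Step 13: signal(T3) -> count=1 queue=[] holders={T6}
Step 14: signal(T6) -> count=2 queue=[] holders={none}
Step 15: wait(T6) -> count=1 queue=[] holders={T6}
Step 16: wait(T1) -> count=0 queue=[] holders={T1,T6}
Step 17: wait(T2) -> count=0 queue=[T2] holders={T1,T6}
Step 18: signal(T1) -> count=0 queue=[] holders={T2,T6}
Step 19: signal(T2) -> count=1 queue=[] holders={T6}
Final holders: {T6} -> 1 thread(s)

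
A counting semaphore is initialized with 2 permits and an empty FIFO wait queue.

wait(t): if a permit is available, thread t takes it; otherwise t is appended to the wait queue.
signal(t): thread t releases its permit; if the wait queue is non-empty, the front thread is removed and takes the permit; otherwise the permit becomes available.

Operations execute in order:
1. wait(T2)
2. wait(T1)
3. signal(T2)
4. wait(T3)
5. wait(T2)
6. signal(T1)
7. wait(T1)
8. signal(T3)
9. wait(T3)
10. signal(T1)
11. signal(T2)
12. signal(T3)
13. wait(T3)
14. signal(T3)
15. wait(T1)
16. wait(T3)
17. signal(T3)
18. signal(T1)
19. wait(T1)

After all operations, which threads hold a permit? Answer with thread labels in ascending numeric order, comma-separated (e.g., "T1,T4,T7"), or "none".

Answer: T1

Derivation:
Step 1: wait(T2) -> count=1 queue=[] holders={T2}
Step 2: wait(T1) -> count=0 queue=[] holders={T1,T2}
Step 3: signal(T2) -> count=1 queue=[] holders={T1}
Step 4: wait(T3) -> count=0 queue=[] holders={T1,T3}
Step 5: wait(T2) -> count=0 queue=[T2] holders={T1,T3}
Step 6: signal(T1) -> count=0 queue=[] holders={T2,T3}
Step 7: wait(T1) -> count=0 queue=[T1] holders={T2,T3}
Step 8: signal(T3) -> count=0 queue=[] holders={T1,T2}
Step 9: wait(T3) -> count=0 queue=[T3] holders={T1,T2}
Step 10: signal(T1) -> count=0 queue=[] holders={T2,T3}
Step 11: signal(T2) -> count=1 queue=[] holders={T3}
Step 12: signal(T3) -> count=2 queue=[] holders={none}
Step 13: wait(T3) -> count=1 queue=[] holders={T3}
Step 14: signal(T3) -> count=2 queue=[] holders={none}
Step 15: wait(T1) -> count=1 queue=[] holders={T1}
Step 16: wait(T3) -> count=0 queue=[] holders={T1,T3}
Step 17: signal(T3) -> count=1 queue=[] holders={T1}
Step 18: signal(T1) -> count=2 queue=[] holders={none}
Step 19: wait(T1) -> count=1 queue=[] holders={T1}
Final holders: T1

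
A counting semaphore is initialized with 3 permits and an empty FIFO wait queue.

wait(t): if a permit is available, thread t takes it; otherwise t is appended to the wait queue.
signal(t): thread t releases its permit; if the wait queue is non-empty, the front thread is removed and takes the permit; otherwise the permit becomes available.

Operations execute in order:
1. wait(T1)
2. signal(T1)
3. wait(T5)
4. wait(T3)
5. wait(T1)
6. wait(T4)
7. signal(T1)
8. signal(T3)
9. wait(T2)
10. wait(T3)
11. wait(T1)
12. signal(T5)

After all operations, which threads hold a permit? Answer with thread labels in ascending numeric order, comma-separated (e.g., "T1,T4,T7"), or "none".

Answer: T2,T3,T4

Derivation:
Step 1: wait(T1) -> count=2 queue=[] holders={T1}
Step 2: signal(T1) -> count=3 queue=[] holders={none}
Step 3: wait(T5) -> count=2 queue=[] holders={T5}
Step 4: wait(T3) -> count=1 queue=[] holders={T3,T5}
Step 5: wait(T1) -> count=0 queue=[] holders={T1,T3,T5}
Step 6: wait(T4) -> count=0 queue=[T4] holders={T1,T3,T5}
Step 7: signal(T1) -> count=0 queue=[] holders={T3,T4,T5}
Step 8: signal(T3) -> count=1 queue=[] holders={T4,T5}
Step 9: wait(T2) -> count=0 queue=[] holders={T2,T4,T5}
Step 10: wait(T3) -> count=0 queue=[T3] holders={T2,T4,T5}
Step 11: wait(T1) -> count=0 queue=[T3,T1] holders={T2,T4,T5}
Step 12: signal(T5) -> count=0 queue=[T1] holders={T2,T3,T4}
Final holders: T2,T3,T4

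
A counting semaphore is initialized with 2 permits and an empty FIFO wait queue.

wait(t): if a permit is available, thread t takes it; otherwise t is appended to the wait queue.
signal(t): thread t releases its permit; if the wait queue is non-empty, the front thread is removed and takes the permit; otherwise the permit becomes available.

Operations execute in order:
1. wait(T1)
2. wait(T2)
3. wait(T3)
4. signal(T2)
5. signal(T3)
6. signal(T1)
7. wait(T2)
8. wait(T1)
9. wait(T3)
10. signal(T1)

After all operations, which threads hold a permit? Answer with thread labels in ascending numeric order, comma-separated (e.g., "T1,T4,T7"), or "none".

Answer: T2,T3

Derivation:
Step 1: wait(T1) -> count=1 queue=[] holders={T1}
Step 2: wait(T2) -> count=0 queue=[] holders={T1,T2}
Step 3: wait(T3) -> count=0 queue=[T3] holders={T1,T2}
Step 4: signal(T2) -> count=0 queue=[] holders={T1,T3}
Step 5: signal(T3) -> count=1 queue=[] holders={T1}
Step 6: signal(T1) -> count=2 queue=[] holders={none}
Step 7: wait(T2) -> count=1 queue=[] holders={T2}
Step 8: wait(T1) -> count=0 queue=[] holders={T1,T2}
Step 9: wait(T3) -> count=0 queue=[T3] holders={T1,T2}
Step 10: signal(T1) -> count=0 queue=[] holders={T2,T3}
Final holders: T2,T3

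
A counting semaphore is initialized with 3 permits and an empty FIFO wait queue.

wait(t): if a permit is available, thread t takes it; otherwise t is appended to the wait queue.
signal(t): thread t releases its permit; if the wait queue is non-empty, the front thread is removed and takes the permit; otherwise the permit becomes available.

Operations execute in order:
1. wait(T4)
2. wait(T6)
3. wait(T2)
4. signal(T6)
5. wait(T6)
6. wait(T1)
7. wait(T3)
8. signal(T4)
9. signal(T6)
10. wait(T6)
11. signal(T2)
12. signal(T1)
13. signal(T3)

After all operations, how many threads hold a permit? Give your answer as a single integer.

Step 1: wait(T4) -> count=2 queue=[] holders={T4}
Step 2: wait(T6) -> count=1 queue=[] holders={T4,T6}
Step 3: wait(T2) -> count=0 queue=[] holders={T2,T4,T6}
Step 4: signal(T6) -> count=1 queue=[] holders={T2,T4}
Step 5: wait(T6) -> count=0 queue=[] holders={T2,T4,T6}
Step 6: wait(T1) -> count=0 queue=[T1] holders={T2,T4,T6}
Step 7: wait(T3) -> count=0 queue=[T1,T3] holders={T2,T4,T6}
Step 8: signal(T4) -> count=0 queue=[T3] holders={T1,T2,T6}
Step 9: signal(T6) -> count=0 queue=[] holders={T1,T2,T3}
Step 10: wait(T6) -> count=0 queue=[T6] holders={T1,T2,T3}
Step 11: signal(T2) -> count=0 queue=[] holders={T1,T3,T6}
Step 12: signal(T1) -> count=1 queue=[] holders={T3,T6}
Step 13: signal(T3) -> count=2 queue=[] holders={T6}
Final holders: {T6} -> 1 thread(s)

Answer: 1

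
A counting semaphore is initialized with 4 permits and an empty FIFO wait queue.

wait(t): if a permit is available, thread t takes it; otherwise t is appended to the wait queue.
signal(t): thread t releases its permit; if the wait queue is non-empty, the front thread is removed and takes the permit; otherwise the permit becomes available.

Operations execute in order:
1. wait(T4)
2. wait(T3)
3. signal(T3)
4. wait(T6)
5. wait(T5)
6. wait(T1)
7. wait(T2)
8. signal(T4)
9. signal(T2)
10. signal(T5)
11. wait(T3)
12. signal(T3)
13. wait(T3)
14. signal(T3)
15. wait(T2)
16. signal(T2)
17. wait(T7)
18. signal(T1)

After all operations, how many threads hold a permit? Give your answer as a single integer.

Answer: 2

Derivation:
Step 1: wait(T4) -> count=3 queue=[] holders={T4}
Step 2: wait(T3) -> count=2 queue=[] holders={T3,T4}
Step 3: signal(T3) -> count=3 queue=[] holders={T4}
Step 4: wait(T6) -> count=2 queue=[] holders={T4,T6}
Step 5: wait(T5) -> count=1 queue=[] holders={T4,T5,T6}
Step 6: wait(T1) -> count=0 queue=[] holders={T1,T4,T5,T6}
Step 7: wait(T2) -> count=0 queue=[T2] holders={T1,T4,T5,T6}
Step 8: signal(T4) -> count=0 queue=[] holders={T1,T2,T5,T6}
Step 9: signal(T2) -> count=1 queue=[] holders={T1,T5,T6}
Step 10: signal(T5) -> count=2 queue=[] holders={T1,T6}
Step 11: wait(T3) -> count=1 queue=[] holders={T1,T3,T6}
Step 12: signal(T3) -> count=2 queue=[] holders={T1,T6}
Step 13: wait(T3) -> count=1 queue=[] holders={T1,T3,T6}
Step 14: signal(T3) -> count=2 queue=[] holders={T1,T6}
Step 15: wait(T2) -> count=1 queue=[] holders={T1,T2,T6}
Step 16: signal(T2) -> count=2 queue=[] holders={T1,T6}
Step 17: wait(T7) -> count=1 queue=[] holders={T1,T6,T7}
Step 18: signal(T1) -> count=2 queue=[] holders={T6,T7}
Final holders: {T6,T7} -> 2 thread(s)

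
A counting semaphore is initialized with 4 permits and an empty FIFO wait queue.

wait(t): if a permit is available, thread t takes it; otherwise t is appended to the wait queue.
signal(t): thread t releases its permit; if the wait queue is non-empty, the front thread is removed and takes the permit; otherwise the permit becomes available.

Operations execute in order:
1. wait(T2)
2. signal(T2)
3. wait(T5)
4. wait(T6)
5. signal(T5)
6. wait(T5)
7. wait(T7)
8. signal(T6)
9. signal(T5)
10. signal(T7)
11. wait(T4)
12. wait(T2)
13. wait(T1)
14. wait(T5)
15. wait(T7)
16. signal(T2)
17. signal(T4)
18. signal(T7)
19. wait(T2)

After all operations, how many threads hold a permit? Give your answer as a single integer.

Answer: 3

Derivation:
Step 1: wait(T2) -> count=3 queue=[] holders={T2}
Step 2: signal(T2) -> count=4 queue=[] holders={none}
Step 3: wait(T5) -> count=3 queue=[] holders={T5}
Step 4: wait(T6) -> count=2 queue=[] holders={T5,T6}
Step 5: signal(T5) -> count=3 queue=[] holders={T6}
Step 6: wait(T5) -> count=2 queue=[] holders={T5,T6}
Step 7: wait(T7) -> count=1 queue=[] holders={T5,T6,T7}
Step 8: signal(T6) -> count=2 queue=[] holders={T5,T7}
Step 9: signal(T5) -> count=3 queue=[] holders={T7}
Step 10: signal(T7) -> count=4 queue=[] holders={none}
Step 11: wait(T4) -> count=3 queue=[] holders={T4}
Step 12: wait(T2) -> count=2 queue=[] holders={T2,T4}
Step 13: wait(T1) -> count=1 queue=[] holders={T1,T2,T4}
Step 14: wait(T5) -> count=0 queue=[] holders={T1,T2,T4,T5}
Step 15: wait(T7) -> count=0 queue=[T7] holders={T1,T2,T4,T5}
Step 16: signal(T2) -> count=0 queue=[] holders={T1,T4,T5,T7}
Step 17: signal(T4) -> count=1 queue=[] holders={T1,T5,T7}
Step 18: signal(T7) -> count=2 queue=[] holders={T1,T5}
Step 19: wait(T2) -> count=1 queue=[] holders={T1,T2,T5}
Final holders: {T1,T2,T5} -> 3 thread(s)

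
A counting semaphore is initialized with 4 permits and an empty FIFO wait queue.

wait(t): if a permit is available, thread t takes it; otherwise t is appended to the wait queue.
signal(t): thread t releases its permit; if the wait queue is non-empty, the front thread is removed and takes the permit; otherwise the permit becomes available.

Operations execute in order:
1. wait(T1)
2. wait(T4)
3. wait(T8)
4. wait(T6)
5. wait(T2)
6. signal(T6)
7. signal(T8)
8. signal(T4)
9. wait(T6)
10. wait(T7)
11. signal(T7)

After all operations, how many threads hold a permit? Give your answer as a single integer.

Answer: 3

Derivation:
Step 1: wait(T1) -> count=3 queue=[] holders={T1}
Step 2: wait(T4) -> count=2 queue=[] holders={T1,T4}
Step 3: wait(T8) -> count=1 queue=[] holders={T1,T4,T8}
Step 4: wait(T6) -> count=0 queue=[] holders={T1,T4,T6,T8}
Step 5: wait(T2) -> count=0 queue=[T2] holders={T1,T4,T6,T8}
Step 6: signal(T6) -> count=0 queue=[] holders={T1,T2,T4,T8}
Step 7: signal(T8) -> count=1 queue=[] holders={T1,T2,T4}
Step 8: signal(T4) -> count=2 queue=[] holders={T1,T2}
Step 9: wait(T6) -> count=1 queue=[] holders={T1,T2,T6}
Step 10: wait(T7) -> count=0 queue=[] holders={T1,T2,T6,T7}
Step 11: signal(T7) -> count=1 queue=[] holders={T1,T2,T6}
Final holders: {T1,T2,T6} -> 3 thread(s)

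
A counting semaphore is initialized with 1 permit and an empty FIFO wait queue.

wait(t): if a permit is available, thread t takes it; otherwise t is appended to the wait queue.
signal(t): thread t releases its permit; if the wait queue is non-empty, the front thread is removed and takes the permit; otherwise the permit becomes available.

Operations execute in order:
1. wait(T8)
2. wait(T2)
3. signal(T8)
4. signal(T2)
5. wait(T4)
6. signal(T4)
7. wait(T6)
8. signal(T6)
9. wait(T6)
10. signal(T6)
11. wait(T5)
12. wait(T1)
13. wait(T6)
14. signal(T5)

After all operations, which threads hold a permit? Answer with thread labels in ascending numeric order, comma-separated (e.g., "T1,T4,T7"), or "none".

Step 1: wait(T8) -> count=0 queue=[] holders={T8}
Step 2: wait(T2) -> count=0 queue=[T2] holders={T8}
Step 3: signal(T8) -> count=0 queue=[] holders={T2}
Step 4: signal(T2) -> count=1 queue=[] holders={none}
Step 5: wait(T4) -> count=0 queue=[] holders={T4}
Step 6: signal(T4) -> count=1 queue=[] holders={none}
Step 7: wait(T6) -> count=0 queue=[] holders={T6}
Step 8: signal(T6) -> count=1 queue=[] holders={none}
Step 9: wait(T6) -> count=0 queue=[] holders={T6}
Step 10: signal(T6) -> count=1 queue=[] holders={none}
Step 11: wait(T5) -> count=0 queue=[] holders={T5}
Step 12: wait(T1) -> count=0 queue=[T1] holders={T5}
Step 13: wait(T6) -> count=0 queue=[T1,T6] holders={T5}
Step 14: signal(T5) -> count=0 queue=[T6] holders={T1}
Final holders: T1

Answer: T1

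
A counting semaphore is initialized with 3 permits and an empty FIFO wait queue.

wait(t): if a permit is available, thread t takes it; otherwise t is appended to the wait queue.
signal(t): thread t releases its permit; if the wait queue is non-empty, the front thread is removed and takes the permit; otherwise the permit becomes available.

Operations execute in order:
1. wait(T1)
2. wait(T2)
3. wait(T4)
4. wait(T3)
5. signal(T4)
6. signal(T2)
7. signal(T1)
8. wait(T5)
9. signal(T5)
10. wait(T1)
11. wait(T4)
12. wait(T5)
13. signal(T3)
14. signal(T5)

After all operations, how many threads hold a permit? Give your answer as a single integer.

Step 1: wait(T1) -> count=2 queue=[] holders={T1}
Step 2: wait(T2) -> count=1 queue=[] holders={T1,T2}
Step 3: wait(T4) -> count=0 queue=[] holders={T1,T2,T4}
Step 4: wait(T3) -> count=0 queue=[T3] holders={T1,T2,T4}
Step 5: signal(T4) -> count=0 queue=[] holders={T1,T2,T3}
Step 6: signal(T2) -> count=1 queue=[] holders={T1,T3}
Step 7: signal(T1) -> count=2 queue=[] holders={T3}
Step 8: wait(T5) -> count=1 queue=[] holders={T3,T5}
Step 9: signal(T5) -> count=2 queue=[] holders={T3}
Step 10: wait(T1) -> count=1 queue=[] holders={T1,T3}
Step 11: wait(T4) -> count=0 queue=[] holders={T1,T3,T4}
Step 12: wait(T5) -> count=0 queue=[T5] holders={T1,T3,T4}
Step 13: signal(T3) -> count=0 queue=[] holders={T1,T4,T5}
Step 14: signal(T5) -> count=1 queue=[] holders={T1,T4}
Final holders: {T1,T4} -> 2 thread(s)

Answer: 2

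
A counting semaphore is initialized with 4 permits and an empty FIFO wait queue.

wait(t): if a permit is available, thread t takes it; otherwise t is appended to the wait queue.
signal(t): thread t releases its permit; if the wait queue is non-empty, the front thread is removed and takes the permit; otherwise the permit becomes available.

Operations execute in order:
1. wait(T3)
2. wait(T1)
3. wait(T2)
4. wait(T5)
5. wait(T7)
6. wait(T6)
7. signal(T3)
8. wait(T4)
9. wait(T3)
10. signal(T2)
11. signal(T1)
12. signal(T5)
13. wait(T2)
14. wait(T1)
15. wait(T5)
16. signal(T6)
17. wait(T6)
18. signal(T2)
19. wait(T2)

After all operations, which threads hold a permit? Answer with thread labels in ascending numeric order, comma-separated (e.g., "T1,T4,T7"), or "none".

Step 1: wait(T3) -> count=3 queue=[] holders={T3}
Step 2: wait(T1) -> count=2 queue=[] holders={T1,T3}
Step 3: wait(T2) -> count=1 queue=[] holders={T1,T2,T3}
Step 4: wait(T5) -> count=0 queue=[] holders={T1,T2,T3,T5}
Step 5: wait(T7) -> count=0 queue=[T7] holders={T1,T2,T3,T5}
Step 6: wait(T6) -> count=0 queue=[T7,T6] holders={T1,T2,T3,T5}
Step 7: signal(T3) -> count=0 queue=[T6] holders={T1,T2,T5,T7}
Step 8: wait(T4) -> count=0 queue=[T6,T4] holders={T1,T2,T5,T7}
Step 9: wait(T3) -> count=0 queue=[T6,T4,T3] holders={T1,T2,T5,T7}
Step 10: signal(T2) -> count=0 queue=[T4,T3] holders={T1,T5,T6,T7}
Step 11: signal(T1) -> count=0 queue=[T3] holders={T4,T5,T6,T7}
Step 12: signal(T5) -> count=0 queue=[] holders={T3,T4,T6,T7}
Step 13: wait(T2) -> count=0 queue=[T2] holders={T3,T4,T6,T7}
Step 14: wait(T1) -> count=0 queue=[T2,T1] holders={T3,T4,T6,T7}
Step 15: wait(T5) -> count=0 queue=[T2,T1,T5] holders={T3,T4,T6,T7}
Step 16: signal(T6) -> count=0 queue=[T1,T5] holders={T2,T3,T4,T7}
Step 17: wait(T6) -> count=0 queue=[T1,T5,T6] holders={T2,T3,T4,T7}
Step 18: signal(T2) -> count=0 queue=[T5,T6] holders={T1,T3,T4,T7}
Step 19: wait(T2) -> count=0 queue=[T5,T6,T2] holders={T1,T3,T4,T7}
Final holders: T1,T3,T4,T7

Answer: T1,T3,T4,T7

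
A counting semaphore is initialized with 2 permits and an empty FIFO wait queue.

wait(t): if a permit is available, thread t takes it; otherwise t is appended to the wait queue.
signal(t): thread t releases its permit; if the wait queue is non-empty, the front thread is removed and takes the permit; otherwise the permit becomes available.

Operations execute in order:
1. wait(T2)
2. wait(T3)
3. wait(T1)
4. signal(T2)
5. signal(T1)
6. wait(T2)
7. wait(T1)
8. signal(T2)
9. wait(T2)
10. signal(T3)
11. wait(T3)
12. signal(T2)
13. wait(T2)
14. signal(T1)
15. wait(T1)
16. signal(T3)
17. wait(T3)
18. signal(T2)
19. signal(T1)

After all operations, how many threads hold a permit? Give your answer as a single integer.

Step 1: wait(T2) -> count=1 queue=[] holders={T2}
Step 2: wait(T3) -> count=0 queue=[] holders={T2,T3}
Step 3: wait(T1) -> count=0 queue=[T1] holders={T2,T3}
Step 4: signal(T2) -> count=0 queue=[] holders={T1,T3}
Step 5: signal(T1) -> count=1 queue=[] holders={T3}
Step 6: wait(T2) -> count=0 queue=[] holders={T2,T3}
Step 7: wait(T1) -> count=0 queue=[T1] holders={T2,T3}
Step 8: signal(T2) -> count=0 queue=[] holders={T1,T3}
Step 9: wait(T2) -> count=0 queue=[T2] holders={T1,T3}
Step 10: signal(T3) -> count=0 queue=[] holders={T1,T2}
Step 11: wait(T3) -> count=0 queue=[T3] holders={T1,T2}
Step 12: signal(T2) -> count=0 queue=[] holders={T1,T3}
Step 13: wait(T2) -> count=0 queue=[T2] holders={T1,T3}
Step 14: signal(T1) -> count=0 queue=[] holders={T2,T3}
Step 15: wait(T1) -> count=0 queue=[T1] holders={T2,T3}
Step 16: signal(T3) -> count=0 queue=[] holders={T1,T2}
Step 17: wait(T3) -> count=0 queue=[T3] holders={T1,T2}
Step 18: signal(T2) -> count=0 queue=[] holders={T1,T3}
Step 19: signal(T1) -> count=1 queue=[] holders={T3}
Final holders: {T3} -> 1 thread(s)

Answer: 1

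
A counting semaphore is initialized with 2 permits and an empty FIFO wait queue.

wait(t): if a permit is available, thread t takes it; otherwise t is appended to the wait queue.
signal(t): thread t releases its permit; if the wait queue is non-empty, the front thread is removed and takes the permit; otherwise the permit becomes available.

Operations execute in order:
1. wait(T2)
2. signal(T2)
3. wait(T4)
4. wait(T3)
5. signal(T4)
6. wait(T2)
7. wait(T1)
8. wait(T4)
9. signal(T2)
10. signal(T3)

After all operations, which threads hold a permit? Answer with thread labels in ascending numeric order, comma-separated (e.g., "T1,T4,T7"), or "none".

Step 1: wait(T2) -> count=1 queue=[] holders={T2}
Step 2: signal(T2) -> count=2 queue=[] holders={none}
Step 3: wait(T4) -> count=1 queue=[] holders={T4}
Step 4: wait(T3) -> count=0 queue=[] holders={T3,T4}
Step 5: signal(T4) -> count=1 queue=[] holders={T3}
Step 6: wait(T2) -> count=0 queue=[] holders={T2,T3}
Step 7: wait(T1) -> count=0 queue=[T1] holders={T2,T3}
Step 8: wait(T4) -> count=0 queue=[T1,T4] holders={T2,T3}
Step 9: signal(T2) -> count=0 queue=[T4] holders={T1,T3}
Step 10: signal(T3) -> count=0 queue=[] holders={T1,T4}
Final holders: T1,T4

Answer: T1,T4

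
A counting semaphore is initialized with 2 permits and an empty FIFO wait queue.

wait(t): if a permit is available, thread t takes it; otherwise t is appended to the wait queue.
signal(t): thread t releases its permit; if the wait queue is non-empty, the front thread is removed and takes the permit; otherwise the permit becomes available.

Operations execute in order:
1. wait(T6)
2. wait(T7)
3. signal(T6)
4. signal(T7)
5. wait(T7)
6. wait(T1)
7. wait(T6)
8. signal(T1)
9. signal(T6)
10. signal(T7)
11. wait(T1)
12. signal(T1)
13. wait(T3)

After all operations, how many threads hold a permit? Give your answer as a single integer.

Answer: 1

Derivation:
Step 1: wait(T6) -> count=1 queue=[] holders={T6}
Step 2: wait(T7) -> count=0 queue=[] holders={T6,T7}
Step 3: signal(T6) -> count=1 queue=[] holders={T7}
Step 4: signal(T7) -> count=2 queue=[] holders={none}
Step 5: wait(T7) -> count=1 queue=[] holders={T7}
Step 6: wait(T1) -> count=0 queue=[] holders={T1,T7}
Step 7: wait(T6) -> count=0 queue=[T6] holders={T1,T7}
Step 8: signal(T1) -> count=0 queue=[] holders={T6,T7}
Step 9: signal(T6) -> count=1 queue=[] holders={T7}
Step 10: signal(T7) -> count=2 queue=[] holders={none}
Step 11: wait(T1) -> count=1 queue=[] holders={T1}
Step 12: signal(T1) -> count=2 queue=[] holders={none}
Step 13: wait(T3) -> count=1 queue=[] holders={T3}
Final holders: {T3} -> 1 thread(s)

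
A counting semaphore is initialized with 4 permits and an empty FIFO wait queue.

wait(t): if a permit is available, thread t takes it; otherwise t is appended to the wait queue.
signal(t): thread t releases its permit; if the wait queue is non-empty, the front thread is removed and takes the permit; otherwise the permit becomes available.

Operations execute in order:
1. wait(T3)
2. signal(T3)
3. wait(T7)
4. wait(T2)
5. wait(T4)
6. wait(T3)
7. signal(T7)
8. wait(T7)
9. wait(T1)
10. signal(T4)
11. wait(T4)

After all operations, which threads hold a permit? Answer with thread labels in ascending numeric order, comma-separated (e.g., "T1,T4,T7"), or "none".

Answer: T1,T2,T3,T7

Derivation:
Step 1: wait(T3) -> count=3 queue=[] holders={T3}
Step 2: signal(T3) -> count=4 queue=[] holders={none}
Step 3: wait(T7) -> count=3 queue=[] holders={T7}
Step 4: wait(T2) -> count=2 queue=[] holders={T2,T7}
Step 5: wait(T4) -> count=1 queue=[] holders={T2,T4,T7}
Step 6: wait(T3) -> count=0 queue=[] holders={T2,T3,T4,T7}
Step 7: signal(T7) -> count=1 queue=[] holders={T2,T3,T4}
Step 8: wait(T7) -> count=0 queue=[] holders={T2,T3,T4,T7}
Step 9: wait(T1) -> count=0 queue=[T1] holders={T2,T3,T4,T7}
Step 10: signal(T4) -> count=0 queue=[] holders={T1,T2,T3,T7}
Step 11: wait(T4) -> count=0 queue=[T4] holders={T1,T2,T3,T7}
Final holders: T1,T2,T3,T7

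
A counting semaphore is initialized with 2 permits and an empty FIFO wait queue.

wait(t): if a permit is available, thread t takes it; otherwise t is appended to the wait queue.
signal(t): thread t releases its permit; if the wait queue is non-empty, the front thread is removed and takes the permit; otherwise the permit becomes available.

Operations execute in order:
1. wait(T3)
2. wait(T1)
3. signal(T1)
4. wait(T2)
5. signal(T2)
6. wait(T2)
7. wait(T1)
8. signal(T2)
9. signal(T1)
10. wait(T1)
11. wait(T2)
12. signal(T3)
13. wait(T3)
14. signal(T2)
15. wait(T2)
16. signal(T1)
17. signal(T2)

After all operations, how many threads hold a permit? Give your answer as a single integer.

Step 1: wait(T3) -> count=1 queue=[] holders={T3}
Step 2: wait(T1) -> count=0 queue=[] holders={T1,T3}
Step 3: signal(T1) -> count=1 queue=[] holders={T3}
Step 4: wait(T2) -> count=0 queue=[] holders={T2,T3}
Step 5: signal(T2) -> count=1 queue=[] holders={T3}
Step 6: wait(T2) -> count=0 queue=[] holders={T2,T3}
Step 7: wait(T1) -> count=0 queue=[T1] holders={T2,T3}
Step 8: signal(T2) -> count=0 queue=[] holders={T1,T3}
Step 9: signal(T1) -> count=1 queue=[] holders={T3}
Step 10: wait(T1) -> count=0 queue=[] holders={T1,T3}
Step 11: wait(T2) -> count=0 queue=[T2] holders={T1,T3}
Step 12: signal(T3) -> count=0 queue=[] holders={T1,T2}
Step 13: wait(T3) -> count=0 queue=[T3] holders={T1,T2}
Step 14: signal(T2) -> count=0 queue=[] holders={T1,T3}
Step 15: wait(T2) -> count=0 queue=[T2] holders={T1,T3}
Step 16: signal(T1) -> count=0 queue=[] holders={T2,T3}
Step 17: signal(T2) -> count=1 queue=[] holders={T3}
Final holders: {T3} -> 1 thread(s)

Answer: 1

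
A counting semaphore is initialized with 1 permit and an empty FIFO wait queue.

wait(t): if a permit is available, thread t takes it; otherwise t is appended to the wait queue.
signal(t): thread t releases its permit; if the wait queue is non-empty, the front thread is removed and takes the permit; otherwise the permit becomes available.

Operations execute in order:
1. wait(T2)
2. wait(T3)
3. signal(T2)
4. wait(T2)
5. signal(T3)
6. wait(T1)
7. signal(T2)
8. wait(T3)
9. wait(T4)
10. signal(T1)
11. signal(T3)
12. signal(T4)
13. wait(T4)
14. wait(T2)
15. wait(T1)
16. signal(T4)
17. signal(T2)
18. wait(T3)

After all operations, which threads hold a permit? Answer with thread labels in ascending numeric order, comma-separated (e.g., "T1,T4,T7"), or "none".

Answer: T1

Derivation:
Step 1: wait(T2) -> count=0 queue=[] holders={T2}
Step 2: wait(T3) -> count=0 queue=[T3] holders={T2}
Step 3: signal(T2) -> count=0 queue=[] holders={T3}
Step 4: wait(T2) -> count=0 queue=[T2] holders={T3}
Step 5: signal(T3) -> count=0 queue=[] holders={T2}
Step 6: wait(T1) -> count=0 queue=[T1] holders={T2}
Step 7: signal(T2) -> count=0 queue=[] holders={T1}
Step 8: wait(T3) -> count=0 queue=[T3] holders={T1}
Step 9: wait(T4) -> count=0 queue=[T3,T4] holders={T1}
Step 10: signal(T1) -> count=0 queue=[T4] holders={T3}
Step 11: signal(T3) -> count=0 queue=[] holders={T4}
Step 12: signal(T4) -> count=1 queue=[] holders={none}
Step 13: wait(T4) -> count=0 queue=[] holders={T4}
Step 14: wait(T2) -> count=0 queue=[T2] holders={T4}
Step 15: wait(T1) -> count=0 queue=[T2,T1] holders={T4}
Step 16: signal(T4) -> count=0 queue=[T1] holders={T2}
Step 17: signal(T2) -> count=0 queue=[] holders={T1}
Step 18: wait(T3) -> count=0 queue=[T3] holders={T1}
Final holders: T1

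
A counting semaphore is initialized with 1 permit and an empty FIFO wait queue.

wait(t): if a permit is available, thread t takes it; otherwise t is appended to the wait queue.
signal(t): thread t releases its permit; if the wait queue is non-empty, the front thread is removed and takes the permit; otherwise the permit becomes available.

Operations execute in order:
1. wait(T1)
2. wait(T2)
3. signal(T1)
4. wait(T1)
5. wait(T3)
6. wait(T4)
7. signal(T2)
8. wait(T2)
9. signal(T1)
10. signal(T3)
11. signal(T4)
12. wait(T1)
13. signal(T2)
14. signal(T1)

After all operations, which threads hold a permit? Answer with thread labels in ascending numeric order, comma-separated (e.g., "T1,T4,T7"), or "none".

Step 1: wait(T1) -> count=0 queue=[] holders={T1}
Step 2: wait(T2) -> count=0 queue=[T2] holders={T1}
Step 3: signal(T1) -> count=0 queue=[] holders={T2}
Step 4: wait(T1) -> count=0 queue=[T1] holders={T2}
Step 5: wait(T3) -> count=0 queue=[T1,T3] holders={T2}
Step 6: wait(T4) -> count=0 queue=[T1,T3,T4] holders={T2}
Step 7: signal(T2) -> count=0 queue=[T3,T4] holders={T1}
Step 8: wait(T2) -> count=0 queue=[T3,T4,T2] holders={T1}
Step 9: signal(T1) -> count=0 queue=[T4,T2] holders={T3}
Step 10: signal(T3) -> count=0 queue=[T2] holders={T4}
Step 11: signal(T4) -> count=0 queue=[] holders={T2}
Step 12: wait(T1) -> count=0 queue=[T1] holders={T2}
Step 13: signal(T2) -> count=0 queue=[] holders={T1}
Step 14: signal(T1) -> count=1 queue=[] holders={none}
Final holders: none

Answer: none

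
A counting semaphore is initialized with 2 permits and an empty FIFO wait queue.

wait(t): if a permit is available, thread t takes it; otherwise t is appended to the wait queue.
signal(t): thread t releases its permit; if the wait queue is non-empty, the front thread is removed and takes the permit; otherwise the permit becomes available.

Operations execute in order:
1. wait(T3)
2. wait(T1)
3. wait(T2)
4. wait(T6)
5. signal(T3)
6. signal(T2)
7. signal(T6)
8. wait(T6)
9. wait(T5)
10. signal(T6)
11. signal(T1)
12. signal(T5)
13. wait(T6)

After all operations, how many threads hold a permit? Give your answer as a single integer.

Answer: 1

Derivation:
Step 1: wait(T3) -> count=1 queue=[] holders={T3}
Step 2: wait(T1) -> count=0 queue=[] holders={T1,T3}
Step 3: wait(T2) -> count=0 queue=[T2] holders={T1,T3}
Step 4: wait(T6) -> count=0 queue=[T2,T6] holders={T1,T3}
Step 5: signal(T3) -> count=0 queue=[T6] holders={T1,T2}
Step 6: signal(T2) -> count=0 queue=[] holders={T1,T6}
Step 7: signal(T6) -> count=1 queue=[] holders={T1}
Step 8: wait(T6) -> count=0 queue=[] holders={T1,T6}
Step 9: wait(T5) -> count=0 queue=[T5] holders={T1,T6}
Step 10: signal(T6) -> count=0 queue=[] holders={T1,T5}
Step 11: signal(T1) -> count=1 queue=[] holders={T5}
Step 12: signal(T5) -> count=2 queue=[] holders={none}
Step 13: wait(T6) -> count=1 queue=[] holders={T6}
Final holders: {T6} -> 1 thread(s)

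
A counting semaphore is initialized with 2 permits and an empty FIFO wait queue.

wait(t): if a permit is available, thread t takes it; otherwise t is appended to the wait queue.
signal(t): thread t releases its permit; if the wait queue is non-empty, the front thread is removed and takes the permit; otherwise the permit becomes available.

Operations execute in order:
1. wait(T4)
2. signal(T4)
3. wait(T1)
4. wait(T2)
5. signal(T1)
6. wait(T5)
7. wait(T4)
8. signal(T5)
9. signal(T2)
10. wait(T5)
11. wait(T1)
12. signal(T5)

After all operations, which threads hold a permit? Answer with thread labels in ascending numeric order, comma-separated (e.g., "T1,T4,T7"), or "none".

Answer: T1,T4

Derivation:
Step 1: wait(T4) -> count=1 queue=[] holders={T4}
Step 2: signal(T4) -> count=2 queue=[] holders={none}
Step 3: wait(T1) -> count=1 queue=[] holders={T1}
Step 4: wait(T2) -> count=0 queue=[] holders={T1,T2}
Step 5: signal(T1) -> count=1 queue=[] holders={T2}
Step 6: wait(T5) -> count=0 queue=[] holders={T2,T5}
Step 7: wait(T4) -> count=0 queue=[T4] holders={T2,T5}
Step 8: signal(T5) -> count=0 queue=[] holders={T2,T4}
Step 9: signal(T2) -> count=1 queue=[] holders={T4}
Step 10: wait(T5) -> count=0 queue=[] holders={T4,T5}
Step 11: wait(T1) -> count=0 queue=[T1] holders={T4,T5}
Step 12: signal(T5) -> count=0 queue=[] holders={T1,T4}
Final holders: T1,T4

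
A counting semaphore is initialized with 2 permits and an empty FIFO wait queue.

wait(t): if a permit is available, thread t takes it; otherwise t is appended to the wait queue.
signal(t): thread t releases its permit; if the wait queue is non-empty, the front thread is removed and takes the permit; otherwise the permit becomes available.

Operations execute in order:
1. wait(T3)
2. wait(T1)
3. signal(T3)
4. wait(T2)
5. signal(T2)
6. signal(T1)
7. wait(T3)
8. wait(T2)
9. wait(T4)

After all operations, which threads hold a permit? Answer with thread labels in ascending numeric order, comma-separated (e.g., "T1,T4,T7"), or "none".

Step 1: wait(T3) -> count=1 queue=[] holders={T3}
Step 2: wait(T1) -> count=0 queue=[] holders={T1,T3}
Step 3: signal(T3) -> count=1 queue=[] holders={T1}
Step 4: wait(T2) -> count=0 queue=[] holders={T1,T2}
Step 5: signal(T2) -> count=1 queue=[] holders={T1}
Step 6: signal(T1) -> count=2 queue=[] holders={none}
Step 7: wait(T3) -> count=1 queue=[] holders={T3}
Step 8: wait(T2) -> count=0 queue=[] holders={T2,T3}
Step 9: wait(T4) -> count=0 queue=[T4] holders={T2,T3}
Final holders: T2,T3

Answer: T2,T3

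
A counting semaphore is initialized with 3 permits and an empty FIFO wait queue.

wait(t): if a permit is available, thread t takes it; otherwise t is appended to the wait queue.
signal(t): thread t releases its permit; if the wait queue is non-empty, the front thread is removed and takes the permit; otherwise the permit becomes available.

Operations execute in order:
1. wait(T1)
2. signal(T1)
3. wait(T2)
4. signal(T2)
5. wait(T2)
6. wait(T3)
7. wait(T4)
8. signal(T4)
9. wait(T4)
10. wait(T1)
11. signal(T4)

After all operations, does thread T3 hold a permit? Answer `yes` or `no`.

Step 1: wait(T1) -> count=2 queue=[] holders={T1}
Step 2: signal(T1) -> count=3 queue=[] holders={none}
Step 3: wait(T2) -> count=2 queue=[] holders={T2}
Step 4: signal(T2) -> count=3 queue=[] holders={none}
Step 5: wait(T2) -> count=2 queue=[] holders={T2}
Step 6: wait(T3) -> count=1 queue=[] holders={T2,T3}
Step 7: wait(T4) -> count=0 queue=[] holders={T2,T3,T4}
Step 8: signal(T4) -> count=1 queue=[] holders={T2,T3}
Step 9: wait(T4) -> count=0 queue=[] holders={T2,T3,T4}
Step 10: wait(T1) -> count=0 queue=[T1] holders={T2,T3,T4}
Step 11: signal(T4) -> count=0 queue=[] holders={T1,T2,T3}
Final holders: {T1,T2,T3} -> T3 in holders

Answer: yes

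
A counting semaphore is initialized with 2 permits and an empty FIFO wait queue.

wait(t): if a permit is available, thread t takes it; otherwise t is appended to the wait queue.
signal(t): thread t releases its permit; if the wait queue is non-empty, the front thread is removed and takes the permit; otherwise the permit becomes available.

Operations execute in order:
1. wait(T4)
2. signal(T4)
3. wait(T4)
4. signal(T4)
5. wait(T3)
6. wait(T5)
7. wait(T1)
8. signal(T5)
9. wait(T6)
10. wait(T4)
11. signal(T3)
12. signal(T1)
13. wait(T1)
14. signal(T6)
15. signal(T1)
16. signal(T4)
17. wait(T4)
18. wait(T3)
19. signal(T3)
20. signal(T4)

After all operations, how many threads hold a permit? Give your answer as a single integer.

Step 1: wait(T4) -> count=1 queue=[] holders={T4}
Step 2: signal(T4) -> count=2 queue=[] holders={none}
Step 3: wait(T4) -> count=1 queue=[] holders={T4}
Step 4: signal(T4) -> count=2 queue=[] holders={none}
Step 5: wait(T3) -> count=1 queue=[] holders={T3}
Step 6: wait(T5) -> count=0 queue=[] holders={T3,T5}
Step 7: wait(T1) -> count=0 queue=[T1] holders={T3,T5}
Step 8: signal(T5) -> count=0 queue=[] holders={T1,T3}
Step 9: wait(T6) -> count=0 queue=[T6] holders={T1,T3}
Step 10: wait(T4) -> count=0 queue=[T6,T4] holders={T1,T3}
Step 11: signal(T3) -> count=0 queue=[T4] holders={T1,T6}
Step 12: signal(T1) -> count=0 queue=[] holders={T4,T6}
Step 13: wait(T1) -> count=0 queue=[T1] holders={T4,T6}
Step 14: signal(T6) -> count=0 queue=[] holders={T1,T4}
Step 15: signal(T1) -> count=1 queue=[] holders={T4}
Step 16: signal(T4) -> count=2 queue=[] holders={none}
Step 17: wait(T4) -> count=1 queue=[] holders={T4}
Step 18: wait(T3) -> count=0 queue=[] holders={T3,T4}
Step 19: signal(T3) -> count=1 queue=[] holders={T4}
Step 20: signal(T4) -> count=2 queue=[] holders={none}
Final holders: {none} -> 0 thread(s)

Answer: 0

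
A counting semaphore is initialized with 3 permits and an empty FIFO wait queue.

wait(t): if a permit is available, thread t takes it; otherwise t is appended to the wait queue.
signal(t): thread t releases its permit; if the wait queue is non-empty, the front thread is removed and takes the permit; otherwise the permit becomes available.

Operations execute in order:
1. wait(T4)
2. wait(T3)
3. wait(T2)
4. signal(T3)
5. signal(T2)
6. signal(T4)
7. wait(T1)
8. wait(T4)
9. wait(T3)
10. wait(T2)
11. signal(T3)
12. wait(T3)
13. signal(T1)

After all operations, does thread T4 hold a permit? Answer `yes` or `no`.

Step 1: wait(T4) -> count=2 queue=[] holders={T4}
Step 2: wait(T3) -> count=1 queue=[] holders={T3,T4}
Step 3: wait(T2) -> count=0 queue=[] holders={T2,T3,T4}
Step 4: signal(T3) -> count=1 queue=[] holders={T2,T4}
Step 5: signal(T2) -> count=2 queue=[] holders={T4}
Step 6: signal(T4) -> count=3 queue=[] holders={none}
Step 7: wait(T1) -> count=2 queue=[] holders={T1}
Step 8: wait(T4) -> count=1 queue=[] holders={T1,T4}
Step 9: wait(T3) -> count=0 queue=[] holders={T1,T3,T4}
Step 10: wait(T2) -> count=0 queue=[T2] holders={T1,T3,T4}
Step 11: signal(T3) -> count=0 queue=[] holders={T1,T2,T4}
Step 12: wait(T3) -> count=0 queue=[T3] holders={T1,T2,T4}
Step 13: signal(T1) -> count=0 queue=[] holders={T2,T3,T4}
Final holders: {T2,T3,T4} -> T4 in holders

Answer: yes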